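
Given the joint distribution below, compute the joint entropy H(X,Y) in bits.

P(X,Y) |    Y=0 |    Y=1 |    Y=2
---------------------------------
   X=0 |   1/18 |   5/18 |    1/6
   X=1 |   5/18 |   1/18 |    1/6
2.3516 bits

Joint entropy is H(X,Y) = -Σ_{x,y} p(x,y) log p(x,y).

Summing over all non-zero entries:
H(X,Y) = -[1/18·log_2(1/18) + 5/18·log_2(5/18) + 1/6·log_2(1/6) + 5/18·log_2(5/18) + 1/18·log_2(1/18) + 1/6·log_2(1/6)]
H(X,Y) = 2.3516 bits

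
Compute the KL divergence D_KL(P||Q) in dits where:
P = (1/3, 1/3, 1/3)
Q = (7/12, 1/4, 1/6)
0.0610 dits

KL divergence: D_KL(P||Q) = Σ p(x) log(p(x)/q(x))

Computing term by term:
  x=0: 1/3 × log_10[(1/3)/(7/12)] = 1/3 × -0.2430 = -0.0810
  x=1: 1/3 × log_10[(1/3)/(1/4)] = 1/3 × 0.1249 = 0.0416
  x=2: 1/3 × log_10[(1/3)/(1/6)] = 1/3 × 0.3010 = 0.1003

D_KL(P||Q) = 0.0610 dits

Note: KL divergence is always non-negative and equals 0 iff P = Q.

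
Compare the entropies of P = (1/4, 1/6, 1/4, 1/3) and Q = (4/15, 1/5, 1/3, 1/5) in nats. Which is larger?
Q

Computing entropies in nats:
H(P) = 1.3580
H(Q) = 1.3624

Distribution Q has higher entropy.

Intuition: The distribution closer to uniform (more spread out) has higher entropy.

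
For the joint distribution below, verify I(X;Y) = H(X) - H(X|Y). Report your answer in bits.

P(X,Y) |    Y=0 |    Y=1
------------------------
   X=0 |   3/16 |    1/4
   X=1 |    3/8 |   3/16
I(X;Y) = 0.0411 bits

Mutual information has multiple equivalent forms:
- I(X;Y) = H(X) - H(X|Y)
- I(X;Y) = H(Y) - H(Y|X)
- I(X;Y) = H(X) + H(Y) - H(X,Y)

Computing all quantities:
H(X) = 0.9887, H(Y) = 0.9887, H(X,Y) = 1.9363
H(X|Y) = 0.9476, H(Y|X) = 0.9476

Verification:
H(X) - H(X|Y) = 0.9887 - 0.9476 = 0.0411
H(Y) - H(Y|X) = 0.9887 - 0.9476 = 0.0411
H(X) + H(Y) - H(X,Y) = 0.9887 + 0.9887 - 1.9363 = 0.0411

All forms give I(X;Y) = 0.0411 bits. ✓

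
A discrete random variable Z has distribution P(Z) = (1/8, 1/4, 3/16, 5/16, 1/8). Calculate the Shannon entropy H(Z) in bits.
2.2272 bits

Shannon entropy is H(X) = -Σ p(x) log p(x).

For P = (1/8, 1/4, 3/16, 5/16, 1/8):
H = -1/8 × log_2(1/8) -1/4 × log_2(1/4) -3/16 × log_2(3/16) -5/16 × log_2(5/16) -1/8 × log_2(1/8)
H = 2.2272 bits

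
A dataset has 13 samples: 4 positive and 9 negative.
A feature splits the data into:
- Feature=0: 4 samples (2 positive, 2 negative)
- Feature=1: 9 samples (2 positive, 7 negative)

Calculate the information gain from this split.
0.0537 bits

Information Gain = H(Y) - H(Y|Feature)

Before split:
P(positive) = 4/13 = 0.3077
H(Y) = 0.8905 bits

After split:
Feature=0: H = 1.0000 bits (weight = 4/13)
Feature=1: H = 0.7642 bits (weight = 9/13)
H(Y|Feature) = (4/13)×1.0000 + (9/13)×0.7642 = 0.8368 bits

Information Gain = 0.8905 - 0.8368 = 0.0537 bits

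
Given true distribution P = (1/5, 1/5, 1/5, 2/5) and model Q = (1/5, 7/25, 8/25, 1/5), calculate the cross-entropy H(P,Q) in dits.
0.6289 dits

Cross-entropy: H(P,Q) = -Σ p(x) log q(x)

Alternatively: H(P,Q) = H(P) + D_KL(P||Q)
H(P) = 0.5786 dits
D_KL(P||Q) = 0.0504 dits

H(P,Q) = 0.5786 + 0.0504 = 0.6289 dits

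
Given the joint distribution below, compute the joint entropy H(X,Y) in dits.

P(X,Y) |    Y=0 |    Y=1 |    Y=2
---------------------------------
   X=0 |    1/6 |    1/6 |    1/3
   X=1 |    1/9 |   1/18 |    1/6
0.7239 dits

Joint entropy is H(X,Y) = -Σ_{x,y} p(x,y) log p(x,y).

Summing over all non-zero entries:
H(X,Y) = -[1/6·log_10(1/6) + 1/6·log_10(1/6) + 1/3·log_10(1/3) + 1/9·log_10(1/9) + 1/18·log_10(1/18) + 1/6·log_10(1/6)]
H(X,Y) = 0.7239 dits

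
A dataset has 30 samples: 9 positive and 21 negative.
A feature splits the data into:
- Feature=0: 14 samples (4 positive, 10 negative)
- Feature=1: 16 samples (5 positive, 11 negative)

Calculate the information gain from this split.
0.0006 bits

Information Gain = H(Y) - H(Y|Feature)

Before split:
P(positive) = 9/30 = 0.3000
H(Y) = 0.8813 bits

After split:
Feature=0: H = 0.8631 bits (weight = 14/30)
Feature=1: H = 0.8960 bits (weight = 16/30)
H(Y|Feature) = (14/30)×0.8631 + (16/30)×0.8960 = 0.8807 bits

Information Gain = 0.8813 - 0.8807 = 0.0006 bits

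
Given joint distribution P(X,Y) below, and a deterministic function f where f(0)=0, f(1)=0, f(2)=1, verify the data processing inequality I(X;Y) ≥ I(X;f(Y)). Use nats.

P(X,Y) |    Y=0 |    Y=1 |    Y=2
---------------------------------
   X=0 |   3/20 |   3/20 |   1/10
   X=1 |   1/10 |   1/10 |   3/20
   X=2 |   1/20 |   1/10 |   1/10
I(X;Y) = 0.0218, I(X;f(Y)) = 0.0152, inequality holds: 0.0218 ≥ 0.0152

Data Processing Inequality: For any Markov chain X → Y → Z, we have I(X;Y) ≥ I(X;Z).

Here Z = f(Y) is a deterministic function of Y, forming X → Y → Z.

Original I(X;Y) = 0.0218 nats

After applying f:
P(X,Z) where Z=f(Y):
- P(X,Z=0) = P(X,Y=0) + P(X,Y=1)
- P(X,Z=1) = P(X,Y=2)

I(X;Z) = I(X;f(Y)) = 0.0152 nats

Verification: 0.0218 ≥ 0.0152 ✓

Information cannot be created by processing; the function f can only lose information about X.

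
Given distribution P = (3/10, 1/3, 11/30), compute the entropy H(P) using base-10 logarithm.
0.4757 dits

Shannon entropy is H(X) = -Σ p(x) log p(x).

For P = (3/10, 1/3, 11/30):
H = -3/10 × log_10(3/10) -1/3 × log_10(1/3) -11/30 × log_10(11/30)
H = 0.4757 dits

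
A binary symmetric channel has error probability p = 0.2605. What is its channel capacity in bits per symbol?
0.1725 bits

For a binary symmetric channel (BSC) with error probability p:
Capacity C = 1 - H(p) bits per symbol

where H(p) = -p log₂(p) - (1-p) log₂(1-p) is the binary entropy function.

H(0.2605) = 0.8275 bits
C = 1 - 0.8275 = 0.1725 bits per symbol

This means we can reliably transmit up to 0.1725 bits of information per channel use.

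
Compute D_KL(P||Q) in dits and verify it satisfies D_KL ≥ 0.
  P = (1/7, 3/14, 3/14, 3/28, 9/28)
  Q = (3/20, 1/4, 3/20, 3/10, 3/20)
0.0743 dits

KL divergence satisfies the Gibbs inequality: D_KL(P||Q) ≥ 0 for all distributions P, Q.

D_KL(P||Q) = Σ p(x) log(p(x)/q(x))
Term by term:
  x=0: 1/7 × log_10[(1/7)/(3/20)] = -0.0030
  x=1: 3/14 × log_10[(3/14)/(1/4)] = -0.0143
  x=2: 3/14 × log_10[(3/14)/(3/20)] = 0.0332
  x=3: 3/28 × log_10[(3/28)/(3/10)] = -0.0479
  x=4: 9/28 × log_10[(9/28)/(3/20)] = 0.1064
D_KL(P||Q) = 0.0743 dits

D_KL(P||Q) = 0.0743 ≥ 0 ✓

This non-negativity is a fundamental property: relative entropy cannot be negative because it measures how different Q is from P.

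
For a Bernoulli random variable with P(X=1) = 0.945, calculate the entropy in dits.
0.0925 dits

The binary entropy function is:
H(p) = -p log(p) - (1-p) log(1-p)

H(0.945) = -0.945 × log_10(0.945) - 0.055 × log_10(0.055)
H(0.945) = 0.0925 dits

Note: Binary entropy is maximized at p=0.5 (H=1 bit) and minimized at p=0 or p=1 (H=0).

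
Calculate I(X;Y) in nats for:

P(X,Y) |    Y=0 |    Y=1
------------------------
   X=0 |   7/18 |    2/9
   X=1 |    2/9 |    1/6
0.0021 nats

Mutual information: I(X;Y) = H(X) + H(Y) - H(X,Y)

Marginals:
P(X) = (11/18, 7/18), H(X) = 0.6682 nats
P(Y) = (11/18, 7/18), H(Y) = 0.6682 nats

Joint entropy: H(X,Y) = 1.3344 nats

I(X;Y) = 0.6682 + 0.6682 - 1.3344 = 0.0021 nats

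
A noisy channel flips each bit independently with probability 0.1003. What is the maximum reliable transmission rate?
0.5301 bits

For a binary symmetric channel (BSC) with error probability p:
Capacity C = 1 - H(p) bits per symbol

where H(p) = -p log₂(p) - (1-p) log₂(1-p) is the binary entropy function.

H(0.1003) = 0.4699 bits
C = 1 - 0.4699 = 0.5301 bits per symbol

This means we can reliably transmit up to 0.5301 bits of information per channel use.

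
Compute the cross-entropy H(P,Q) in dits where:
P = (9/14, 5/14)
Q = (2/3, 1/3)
0.2836 dits

Cross-entropy: H(P,Q) = -Σ p(x) log q(x)

Alternatively: H(P,Q) = H(P) + D_KL(P||Q)
H(P) = 0.2831 dits
D_KL(P||Q) = 0.0005 dits

H(P,Q) = 0.2831 + 0.0005 = 0.2836 dits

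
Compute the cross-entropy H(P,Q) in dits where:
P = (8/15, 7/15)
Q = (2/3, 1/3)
0.3166 dits

Cross-entropy: H(P,Q) = -Σ p(x) log q(x)

Alternatively: H(P,Q) = H(P) + D_KL(P||Q)
H(P) = 0.3001 dits
D_KL(P||Q) = 0.0165 dits

H(P,Q) = 0.3001 + 0.0165 = 0.3166 dits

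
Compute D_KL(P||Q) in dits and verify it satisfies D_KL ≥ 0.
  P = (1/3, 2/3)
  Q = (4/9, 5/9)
0.0111 dits

KL divergence satisfies the Gibbs inequality: D_KL(P||Q) ≥ 0 for all distributions P, Q.

D_KL(P||Q) = Σ p(x) log(p(x)/q(x))
Term by term:
  x=0: 1/3 × log_10[(1/3)/(4/9)] = -0.0416
  x=1: 2/3 × log_10[(2/3)/(5/9)] = 0.0528
D_KL(P||Q) = 0.0111 dits

D_KL(P||Q) = 0.0111 ≥ 0 ✓

This non-negativity is a fundamental property: relative entropy cannot be negative because it measures how different Q is from P.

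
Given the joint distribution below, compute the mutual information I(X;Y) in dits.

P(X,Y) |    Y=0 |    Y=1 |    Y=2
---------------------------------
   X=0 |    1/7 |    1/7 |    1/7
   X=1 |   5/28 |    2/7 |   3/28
0.0081 dits

Mutual information: I(X;Y) = H(X) + H(Y) - H(X,Y)

Marginals:
P(X) = (3/7, 4/7), H(X) = 0.2966 dits
P(Y) = (9/28, 3/7, 1/4), H(Y) = 0.4667 dits

Joint entropy: H(X,Y) = 0.7552 dits

I(X;Y) = 0.2966 + 0.4667 - 0.7552 = 0.0081 dits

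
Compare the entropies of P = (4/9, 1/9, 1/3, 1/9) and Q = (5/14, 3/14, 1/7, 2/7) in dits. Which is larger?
Q

Computing entropies in dits:
H(P) = 0.5276
H(Q) = 0.5792

Distribution Q has higher entropy.

Intuition: The distribution closer to uniform (more spread out) has higher entropy.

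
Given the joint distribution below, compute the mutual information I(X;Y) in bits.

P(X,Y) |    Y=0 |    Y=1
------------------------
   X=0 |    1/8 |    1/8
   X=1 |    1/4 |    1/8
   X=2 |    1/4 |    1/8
0.0157 bits

Mutual information: I(X;Y) = H(X) + H(Y) - H(X,Y)

Marginals:
P(X) = (1/4, 3/8, 3/8), H(X) = 1.5613 bits
P(Y) = (5/8, 3/8), H(Y) = 0.9544 bits

Joint entropy: H(X,Y) = 2.5000 bits

I(X;Y) = 1.5613 + 0.9544 - 2.5000 = 0.0157 bits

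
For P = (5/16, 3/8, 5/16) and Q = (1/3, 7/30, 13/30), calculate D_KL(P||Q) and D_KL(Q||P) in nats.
D_KL(P||Q) = 0.0556, D_KL(Q||P) = 0.0525

KL divergence is not symmetric: D_KL(P||Q) ≠ D_KL(Q||P) in general.

D_KL(P||Q) = 0.0556 nats
D_KL(Q||P) = 0.0525 nats

No, they are not equal!

This asymmetry is why KL divergence is not a true distance metric.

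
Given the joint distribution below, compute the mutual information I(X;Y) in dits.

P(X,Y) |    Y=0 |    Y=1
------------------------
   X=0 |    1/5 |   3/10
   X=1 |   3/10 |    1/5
0.0087 dits

Mutual information: I(X;Y) = H(X) + H(Y) - H(X,Y)

Marginals:
P(X) = (1/2, 1/2), H(X) = 0.3010 dits
P(Y) = (1/2, 1/2), H(Y) = 0.3010 dits

Joint entropy: H(X,Y) = 0.5933 dits

I(X;Y) = 0.3010 + 0.3010 - 0.5933 = 0.0087 dits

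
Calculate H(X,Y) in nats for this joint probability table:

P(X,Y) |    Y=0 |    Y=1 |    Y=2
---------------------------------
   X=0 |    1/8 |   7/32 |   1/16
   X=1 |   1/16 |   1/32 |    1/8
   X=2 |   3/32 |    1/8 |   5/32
2.0791 nats

Joint entropy is H(X,Y) = -Σ_{x,y} p(x,y) log p(x,y).

Summing over all non-zero entries:
H(X,Y) = -[1/8·log_e(1/8) + 7/32·log_e(7/32) + 1/16·log_e(1/16) + 1/16·log_e(1/16) + 1/32·log_e(1/32) + 1/8·log_e(1/8) + 3/32·log_e(3/32) + 1/8·log_e(1/8) + 5/32·log_e(5/32)]
H(X,Y) = 2.0791 nats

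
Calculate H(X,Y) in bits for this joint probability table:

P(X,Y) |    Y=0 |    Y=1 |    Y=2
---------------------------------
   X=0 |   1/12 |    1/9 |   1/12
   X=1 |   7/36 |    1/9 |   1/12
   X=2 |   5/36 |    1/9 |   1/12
3.1066 bits

Joint entropy is H(X,Y) = -Σ_{x,y} p(x,y) log p(x,y).

Summing over all non-zero entries:
H(X,Y) = -[1/12·log_2(1/12) + 1/9·log_2(1/9) + 1/12·log_2(1/12) + 7/36·log_2(7/36) + 1/9·log_2(1/9) + 1/12·log_2(1/12) + 5/36·log_2(5/36) + 1/9·log_2(1/9) + 1/12·log_2(1/12)]
H(X,Y) = 3.1066 bits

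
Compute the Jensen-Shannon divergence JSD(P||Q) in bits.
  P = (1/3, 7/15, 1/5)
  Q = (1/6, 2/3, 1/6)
0.0343 bits

Jensen-Shannon divergence is:
JSD(P||Q) = 0.5 × D_KL(P||M) + 0.5 × D_KL(Q||M)
where M = 0.5 × (P + Q) is the mixture distribution.

M = 0.5 × (1/3, 7/15, 1/5) + 0.5 × (1/6, 2/3, 1/6) = (1/4, 17/30, 0.183333)

D_KL(P||M) = 0.0327 bits
D_KL(Q||M) = 0.0359 bits

JSD(P||Q) = 0.5 × 0.0327 + 0.5 × 0.0359 = 0.0343 bits

Unlike KL divergence, JSD is symmetric and bounded: 0 ≤ JSD ≤ log(2).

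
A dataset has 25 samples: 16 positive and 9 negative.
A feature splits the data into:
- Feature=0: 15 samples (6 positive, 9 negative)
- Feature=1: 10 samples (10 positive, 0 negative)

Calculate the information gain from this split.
0.3601 bits

Information Gain = H(Y) - H(Y|Feature)

Before split:
P(positive) = 16/25 = 0.6400
H(Y) = 0.9427 bits

After split:
Feature=0: H = 0.9710 bits (weight = 15/25)
Feature=1: H = 0.0000 bits (weight = 10/25)
H(Y|Feature) = (15/25)×0.9710 + (10/25)×0.0000 = 0.5826 bits

Information Gain = 0.9427 - 0.5826 = 0.3601 bits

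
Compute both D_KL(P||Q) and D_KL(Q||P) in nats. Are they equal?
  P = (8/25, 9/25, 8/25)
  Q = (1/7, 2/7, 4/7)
D_KL(P||Q) = 0.1557, D_KL(Q||P) = 0.1501

KL divergence is not symmetric: D_KL(P||Q) ≠ D_KL(Q||P) in general.

D_KL(P||Q) = 0.1557 nats
D_KL(Q||P) = 0.1501 nats

No, they are not equal!

This asymmetry is why KL divergence is not a true distance metric.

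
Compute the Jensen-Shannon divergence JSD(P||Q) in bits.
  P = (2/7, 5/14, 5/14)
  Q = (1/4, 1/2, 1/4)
0.0163 bits

Jensen-Shannon divergence is:
JSD(P||Q) = 0.5 × D_KL(P||M) + 0.5 × D_KL(Q||M)
where M = 0.5 × (P + Q) is the mixture distribution.

M = 0.5 × (2/7, 5/14, 5/14) + 0.5 × (1/4, 1/2, 1/4) = (0.267857, 3/7, 0.303571)

D_KL(P||M) = 0.0164 bits
D_KL(Q||M) = 0.0163 bits

JSD(P||Q) = 0.5 × 0.0164 + 0.5 × 0.0163 = 0.0163 bits

Unlike KL divergence, JSD is symmetric and bounded: 0 ≤ JSD ≤ log(2).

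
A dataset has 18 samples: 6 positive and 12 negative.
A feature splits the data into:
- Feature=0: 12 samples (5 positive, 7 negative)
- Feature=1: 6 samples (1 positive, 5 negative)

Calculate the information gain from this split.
0.0484 bits

Information Gain = H(Y) - H(Y|Feature)

Before split:
P(positive) = 6/18 = 0.3333
H(Y) = 0.9183 bits

After split:
Feature=0: H = 0.9799 bits (weight = 12/18)
Feature=1: H = 0.6500 bits (weight = 6/18)
H(Y|Feature) = (12/18)×0.9799 + (6/18)×0.6500 = 0.8699 bits

Information Gain = 0.9183 - 0.8699 = 0.0484 bits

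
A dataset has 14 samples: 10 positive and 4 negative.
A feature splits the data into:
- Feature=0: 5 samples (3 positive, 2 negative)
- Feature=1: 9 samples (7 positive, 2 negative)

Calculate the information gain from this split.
0.0251 bits

Information Gain = H(Y) - H(Y|Feature)

Before split:
P(positive) = 10/14 = 0.7143
H(Y) = 0.8631 bits

After split:
Feature=0: H = 0.9710 bits (weight = 5/14)
Feature=1: H = 0.7642 bits (weight = 9/14)
H(Y|Feature) = (5/14)×0.9710 + (9/14)×0.7642 = 0.8380 bits

Information Gain = 0.8631 - 0.8380 = 0.0251 bits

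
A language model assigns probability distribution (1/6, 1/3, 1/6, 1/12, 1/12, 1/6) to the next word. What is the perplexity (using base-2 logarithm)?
5.3454

Perplexity is 2^H (or exp(H) for natural log).

First, H = -Σ p log p = 2.4183 bits
Perplexity = 2^2.4183 = 5.3454

Interpretation: The model's uncertainty is equivalent to choosing uniformly among 5.3 options.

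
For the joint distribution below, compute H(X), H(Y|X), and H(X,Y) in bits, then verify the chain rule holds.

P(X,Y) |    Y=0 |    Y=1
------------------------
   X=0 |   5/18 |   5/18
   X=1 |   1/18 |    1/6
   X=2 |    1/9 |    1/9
H(X,Y) = 2.3936, H(X) = 1.4355, H(Y|X) = 0.9581 (all in bits)

Chain rule: H(X,Y) = H(X) + H(Y|X)

Left side — joint entropy directly:
H(X,Y) = -Σ p(x,y) log p(x,y) = 2.3936 bits

Right side — compute H(Y|X) from the conditional distributions:
P(X) = (5/9, 2/9, 2/9), so H(X) = 1.4355 bits
H(Y|X) = Σ_x P(X=x) · H(Y|X=x):
  P(Y|X=0) = (1/2, 1/2), H(Y|X=0) = 1.0000, weight P(X=0) = 5/9
  P(Y|X=1) = (1/4, 3/4), H(Y|X=1) = 0.8113, weight P(X=1) = 2/9
  P(Y|X=2) = (1/2, 1/2), H(Y|X=2) = 1.0000, weight P(X=2) = 2/9
H(Y|X) = 0.9581 bits

H(X) + H(Y|X) = 1.4355 + 0.9581 = 2.3936 bits

Both sides equal 2.3936 bits. ✓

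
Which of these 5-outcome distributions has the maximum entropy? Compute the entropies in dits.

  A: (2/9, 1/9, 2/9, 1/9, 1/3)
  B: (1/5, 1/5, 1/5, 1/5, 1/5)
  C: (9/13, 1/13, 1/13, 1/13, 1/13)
B

For a discrete distribution over n outcomes, entropy is maximized by the uniform distribution.

Computing entropies:
H(A) = 0.6614 dits
H(B) = 0.6990 dits
H(C) = 0.4533 dits

The uniform distribution (where all probabilities equal 1/5) achieves the maximum entropy of log_10(5) = 0.6990 dits.

Distribution B has the highest entropy.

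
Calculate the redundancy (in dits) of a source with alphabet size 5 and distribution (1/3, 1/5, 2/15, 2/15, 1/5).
0.0270 dits

Redundancy measures how far a source is from maximum entropy:
R = H_max - H(X)

Maximum entropy for 5 symbols: H_max = log_10(5) = 0.6990 dits
Actual entropy: H(X) = 0.6720 dits
Redundancy: R = 0.6990 - 0.6720 = 0.0270 dits

This redundancy represents potential for compression: the source could be compressed by 0.0270 dits per symbol.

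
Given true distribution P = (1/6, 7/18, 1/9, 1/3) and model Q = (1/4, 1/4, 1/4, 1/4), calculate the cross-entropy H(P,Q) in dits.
0.6021 dits

Cross-entropy: H(P,Q) = -Σ p(x) log q(x)

Alternatively: H(P,Q) = H(P) + D_KL(P||Q)
H(P) = 0.5543 dits
D_KL(P||Q) = 0.0478 dits

H(P,Q) = 0.5543 + 0.0478 = 0.6021 dits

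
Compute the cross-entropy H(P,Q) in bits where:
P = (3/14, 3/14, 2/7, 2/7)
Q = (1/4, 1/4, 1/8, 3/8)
2.1186 bits

Cross-entropy: H(P,Q) = -Σ p(x) log q(x)

Alternatively: H(P,Q) = H(P) + D_KL(P||Q)
H(P) = 1.9852 bits
D_KL(P||Q) = 0.1334 bits

H(P,Q) = 1.9852 + 0.1334 = 2.1186 bits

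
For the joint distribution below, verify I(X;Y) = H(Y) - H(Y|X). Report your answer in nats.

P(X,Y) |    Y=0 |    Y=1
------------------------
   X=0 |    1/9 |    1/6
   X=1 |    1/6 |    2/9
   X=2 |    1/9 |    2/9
I(X;Y) = 0.0036 nats

Mutual information has multiple equivalent forms:
- I(X;Y) = H(X) - H(X|Y)
- I(X;Y) = H(Y) - H(Y|X)
- I(X;Y) = H(X) + H(Y) - H(X,Y)

Computing all quantities:
H(X) = 1.0893, H(Y) = 0.6682, H(X,Y) = 1.7540
H(X|Y) = 1.0858, H(Y|X) = 0.6647

Verification:
H(X) - H(X|Y) = 1.0893 - 1.0858 = 0.0036
H(Y) - H(Y|X) = 0.6682 - 0.6647 = 0.0036
H(X) + H(Y) - H(X,Y) = 1.0893 + 0.6682 - 1.7540 = 0.0036

All forms give I(X;Y) = 0.0036 nats. ✓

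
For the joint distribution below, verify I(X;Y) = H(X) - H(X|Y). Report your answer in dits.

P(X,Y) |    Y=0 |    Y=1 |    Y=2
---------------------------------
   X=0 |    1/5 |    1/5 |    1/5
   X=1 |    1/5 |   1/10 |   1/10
I(X;Y) = 0.0060 dits

Mutual information has multiple equivalent forms:
- I(X;Y) = H(X) - H(X|Y)
- I(X;Y) = H(Y) - H(Y|X)
- I(X;Y) = H(X) + H(Y) - H(X,Y)

Computing all quantities:
H(X) = 0.2923, H(Y) = 0.4729, H(X,Y) = 0.7592
H(X|Y) = 0.2863, H(Y|X) = 0.4669

Verification:
H(X) - H(X|Y) = 0.2923 - 0.2863 = 0.0060
H(Y) - H(Y|X) = 0.4729 - 0.4669 = 0.0060
H(X) + H(Y) - H(X,Y) = 0.2923 + 0.4729 - 0.7592 = 0.0060

All forms give I(X;Y) = 0.0060 dits. ✓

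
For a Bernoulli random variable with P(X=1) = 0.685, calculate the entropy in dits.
0.2706 dits

The binary entropy function is:
H(p) = -p log(p) - (1-p) log(1-p)

H(0.685) = -0.685 × log_10(0.685) - 0.315 × log_10(0.315)
H(0.685) = 0.2706 dits

Note: Binary entropy is maximized at p=0.5 (H=1 bit) and minimized at p=0 or p=1 (H=0).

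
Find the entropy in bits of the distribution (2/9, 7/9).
0.7642 bits

Shannon entropy is H(X) = -Σ p(x) log p(x).

For P = (2/9, 7/9):
H = -2/9 × log_2(2/9) -7/9 × log_2(7/9)
H = 0.7642 bits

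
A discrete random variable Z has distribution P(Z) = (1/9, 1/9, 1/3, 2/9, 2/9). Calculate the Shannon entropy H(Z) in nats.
1.5230 nats

Shannon entropy is H(X) = -Σ p(x) log p(x).

For P = (1/9, 1/9, 1/3, 2/9, 2/9):
H = -1/9 × log_e(1/9) -1/9 × log_e(1/9) -1/3 × log_e(1/3) -2/9 × log_e(2/9) -2/9 × log_e(2/9)
H = 1.5230 nats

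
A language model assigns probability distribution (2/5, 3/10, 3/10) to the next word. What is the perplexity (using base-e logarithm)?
2.9710

Perplexity is e^H (or exp(H) for natural log).

First, H = -Σ p log p = 1.0889 nats
Perplexity = e^1.0889 = 2.9710

Interpretation: The model's uncertainty is equivalent to choosing uniformly among 3.0 options.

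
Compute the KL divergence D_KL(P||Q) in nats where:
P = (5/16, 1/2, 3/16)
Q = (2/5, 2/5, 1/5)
0.0223 nats

KL divergence: D_KL(P||Q) = Σ p(x) log(p(x)/q(x))

Computing term by term:
  x=0: 5/16 × log_e[(5/16)/(2/5)] = 5/16 × -0.2469 = -0.0771
  x=1: 1/2 × log_e[(1/2)/(2/5)] = 1/2 × 0.2231 = 0.1116
  x=2: 3/16 × log_e[(3/16)/(1/5)] = 3/16 × -0.0645 = -0.0121

D_KL(P||Q) = 0.0223 nats

Note: KL divergence is always non-negative and equals 0 iff P = Q.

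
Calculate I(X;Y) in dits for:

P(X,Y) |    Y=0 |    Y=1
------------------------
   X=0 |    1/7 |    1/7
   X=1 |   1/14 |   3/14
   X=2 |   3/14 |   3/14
0.0118 dits

Mutual information: I(X;Y) = H(X) + H(Y) - H(X,Y)

Marginals:
P(X) = (2/7, 2/7, 3/7), H(X) = 0.4686 dits
P(Y) = (3/7, 4/7), H(Y) = 0.2966 dits

Joint entropy: H(X,Y) = 0.7534 dits

I(X;Y) = 0.4686 + 0.2966 - 0.7534 = 0.0118 dits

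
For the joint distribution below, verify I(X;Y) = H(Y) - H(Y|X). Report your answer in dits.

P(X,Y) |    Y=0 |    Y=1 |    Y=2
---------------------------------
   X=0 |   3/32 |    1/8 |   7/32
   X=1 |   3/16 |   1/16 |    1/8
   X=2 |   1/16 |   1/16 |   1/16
I(X;Y) = 0.0181 dits

Mutual information has multiple equivalent forms:
- I(X;Y) = H(X) - H(X|Y)
- I(X;Y) = H(Y) - H(Y|X)
- I(X;Y) = H(X) + H(Y) - H(X,Y)

Computing all quantities:
H(X) = 0.4531, H(Y) = 0.4689, H(X,Y) = 0.9039
H(X|Y) = 0.4350, H(Y|X) = 0.4508

Verification:
H(X) - H(X|Y) = 0.4531 - 0.4350 = 0.0181
H(Y) - H(Y|X) = 0.4689 - 0.4508 = 0.0181
H(X) + H(Y) - H(X,Y) = 0.4531 + 0.4689 - 0.9039 = 0.0181

All forms give I(X;Y) = 0.0181 dits. ✓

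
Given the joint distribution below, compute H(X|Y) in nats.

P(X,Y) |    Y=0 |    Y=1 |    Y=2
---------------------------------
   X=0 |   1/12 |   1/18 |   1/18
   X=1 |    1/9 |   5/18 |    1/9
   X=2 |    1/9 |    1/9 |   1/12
0.9984 nats

Using the chain rule: H(X|Y) = H(X,Y) - H(Y)

First, compute H(X,Y) = 2.0677 nats

Marginal P(Y) = (11/36, 4/9, 1/4)
H(Y) = 1.0693 nats

H(X|Y) = H(X,Y) - H(Y) = 2.0677 - 1.0693 = 0.9984 nats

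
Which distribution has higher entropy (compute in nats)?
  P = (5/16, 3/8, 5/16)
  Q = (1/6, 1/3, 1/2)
P

Computing entropies in nats:
H(P) = 1.0948
H(Q) = 1.0114

Distribution P has higher entropy.

Intuition: The distribution closer to uniform (more spread out) has higher entropy.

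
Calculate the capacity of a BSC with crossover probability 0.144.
0.4054 bits

For a binary symmetric channel (BSC) with error probability p:
Capacity C = 1 - H(p) bits per symbol

where H(p) = -p log₂(p) - (1-p) log₂(1-p) is the binary entropy function.

H(0.144) = 0.5946 bits
C = 1 - 0.5946 = 0.4054 bits per symbol

This means we can reliably transmit up to 0.4054 bits of information per channel use.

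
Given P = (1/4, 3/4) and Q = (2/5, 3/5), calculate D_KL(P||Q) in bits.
0.0719 bits

KL divergence: D_KL(P||Q) = Σ p(x) log(p(x)/q(x))

Computing term by term:
  x=0: 1/4 × log_2[(1/4)/(2/5)] = 1/4 × -0.6781 = -0.1695
  x=1: 3/4 × log_2[(3/4)/(3/5)] = 3/4 × 0.3219 = 0.2414

D_KL(P||Q) = 0.0719 bits

Note: KL divergence is always non-negative and equals 0 iff P = Q.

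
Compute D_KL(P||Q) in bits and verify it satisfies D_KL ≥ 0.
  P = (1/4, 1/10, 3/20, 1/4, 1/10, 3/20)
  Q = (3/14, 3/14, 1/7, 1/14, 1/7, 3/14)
0.2794 bits

KL divergence satisfies the Gibbs inequality: D_KL(P||Q) ≥ 0 for all distributions P, Q.

D_KL(P||Q) = Σ p(x) log(p(x)/q(x))
Term by term:
  x=0: 1/4 × log_2[(1/4)/(3/14)] = 0.0556
  x=1: 1/10 × log_2[(1/10)/(3/14)] = -0.1100
  x=2: 3/20 × log_2[(3/20)/(1/7)] = 0.0106
  x=3: 1/4 × log_2[(1/4)/(1/14)] = 0.4518
  x=4: 1/10 × log_2[(1/10)/(1/7)] = -0.0515
  x=5: 3/20 × log_2[(3/20)/(3/14)] = -0.0772
D_KL(P||Q) = 0.2794 bits

D_KL(P||Q) = 0.2794 ≥ 0 ✓

This non-negativity is a fundamental property: relative entropy cannot be negative because it measures how different Q is from P.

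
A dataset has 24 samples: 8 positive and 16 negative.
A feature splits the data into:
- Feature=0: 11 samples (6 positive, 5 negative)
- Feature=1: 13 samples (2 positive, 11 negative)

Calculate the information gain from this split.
0.1272 bits

Information Gain = H(Y) - H(Y|Feature)

Before split:
P(positive) = 8/24 = 0.3333
H(Y) = 0.9183 bits

After split:
Feature=0: H = 0.9940 bits (weight = 11/24)
Feature=1: H = 0.6194 bits (weight = 13/24)
H(Y|Feature) = (11/24)×0.9940 + (13/24)×0.6194 = 0.7911 bits

Information Gain = 0.9183 - 0.7911 = 0.1272 bits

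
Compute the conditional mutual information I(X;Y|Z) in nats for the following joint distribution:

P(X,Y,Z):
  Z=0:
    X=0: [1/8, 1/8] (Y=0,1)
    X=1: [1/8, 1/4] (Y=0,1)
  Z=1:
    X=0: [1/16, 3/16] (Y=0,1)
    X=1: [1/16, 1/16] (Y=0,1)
0.0201 nats

Conditional mutual information: I(X;Y|Z) = H(X|Z) + H(Y|Z) - H(X,Y|Z)

H(Z) = 0.6616
H(X,Z) = 1.3209 → H(X|Z) = 0.6593
H(Y,Z) = 1.3209 → H(Y|Z) = 0.6593
H(X,Y,Z) = 1.9601 → H(X,Y|Z) = 1.2985

I(X;Y|Z) = 0.6593 + 0.6593 - 1.2985 = 0.0201 nats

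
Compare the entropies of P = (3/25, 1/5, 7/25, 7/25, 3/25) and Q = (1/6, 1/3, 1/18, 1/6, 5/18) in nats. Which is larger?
P

Computing entropies in nats:
H(P) = 1.5436
H(Q) = 1.4798

Distribution P has higher entropy.

Intuition: The distribution closer to uniform (more spread out) has higher entropy.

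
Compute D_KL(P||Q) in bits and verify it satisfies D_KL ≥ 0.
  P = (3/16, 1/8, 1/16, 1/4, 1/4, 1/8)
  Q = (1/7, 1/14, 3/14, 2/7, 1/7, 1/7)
0.1930 bits

KL divergence satisfies the Gibbs inequality: D_KL(P||Q) ≥ 0 for all distributions P, Q.

D_KL(P||Q) = Σ p(x) log(p(x)/q(x))
Term by term:
  x=0: 3/16 × log_2[(3/16)/(1/7)] = 0.0736
  x=1: 1/8 × log_2[(1/8)/(1/14)] = 0.1009
  x=2: 1/16 × log_2[(1/16)/(3/14)] = -0.1111
  x=3: 1/4 × log_2[(1/4)/(2/7)] = -0.0482
  x=4: 1/4 × log_2[(1/4)/(1/7)] = 0.2018
  x=5: 1/8 × log_2[(1/8)/(1/7)] = -0.0241
D_KL(P||Q) = 0.1930 bits

D_KL(P||Q) = 0.1930 ≥ 0 ✓

This non-negativity is a fundamental property: relative entropy cannot be negative because it measures how different Q is from P.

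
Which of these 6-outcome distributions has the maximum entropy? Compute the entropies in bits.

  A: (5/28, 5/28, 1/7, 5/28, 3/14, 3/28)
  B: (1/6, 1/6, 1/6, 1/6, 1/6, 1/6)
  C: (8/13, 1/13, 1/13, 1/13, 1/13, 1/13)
B

For a discrete distribution over n outcomes, entropy is maximized by the uniform distribution.

Computing entropies:
H(A) = 2.5540 bits
H(B) = 2.5850 bits
H(C) = 1.8543 bits

The uniform distribution (where all probabilities equal 1/6) achieves the maximum entropy of log_2(6) = 2.5850 bits.

Distribution B has the highest entropy.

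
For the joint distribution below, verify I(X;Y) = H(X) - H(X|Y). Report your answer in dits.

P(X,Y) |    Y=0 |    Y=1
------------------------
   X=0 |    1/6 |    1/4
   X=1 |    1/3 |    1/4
I(X;Y) = 0.0062 dits

Mutual information has multiple equivalent forms:
- I(X;Y) = H(X) - H(X|Y)
- I(X;Y) = H(Y) - H(Y|X)
- I(X;Y) = H(X) + H(Y) - H(X,Y)

Computing all quantities:
H(X) = 0.2950, H(Y) = 0.3010, H(X,Y) = 0.5898
H(X|Y) = 0.2887, H(Y|X) = 0.2948

Verification:
H(X) - H(X|Y) = 0.2950 - 0.2887 = 0.0062
H(Y) - H(Y|X) = 0.3010 - 0.2948 = 0.0062
H(X) + H(Y) - H(X,Y) = 0.2950 + 0.3010 - 0.5898 = 0.0062

All forms give I(X;Y) = 0.0062 dits. ✓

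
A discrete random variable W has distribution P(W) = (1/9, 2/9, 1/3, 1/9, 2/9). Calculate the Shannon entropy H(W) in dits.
0.6614 dits

Shannon entropy is H(X) = -Σ p(x) log p(x).

For P = (1/9, 2/9, 1/3, 1/9, 2/9):
H = -1/9 × log_10(1/9) -2/9 × log_10(2/9) -1/3 × log_10(1/3) -1/9 × log_10(1/9) -2/9 × log_10(2/9)
H = 0.6614 dits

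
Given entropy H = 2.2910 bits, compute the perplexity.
4.8940

Perplexity is 2^H (or exp(H) for natural log).

H = 2.2910 bits
Perplexity = 2^2.2910 = 4.8940

Interpretation: The model's uncertainty is equivalent to choosing uniformly among 4.9 options.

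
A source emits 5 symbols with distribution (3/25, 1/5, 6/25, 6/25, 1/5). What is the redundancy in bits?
0.0378 bits

Redundancy measures how far a source is from maximum entropy:
R = H_max - H(X)

Maximum entropy for 5 symbols: H_max = log_2(5) = 2.3219 bits
Actual entropy: H(X) = 2.2841 bits
Redundancy: R = 2.3219 - 2.2841 = 0.0378 bits

This redundancy represents potential for compression: the source could be compressed by 0.0378 bits per symbol.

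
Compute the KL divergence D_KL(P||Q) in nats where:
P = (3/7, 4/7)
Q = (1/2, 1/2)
0.0102 nats

KL divergence: D_KL(P||Q) = Σ p(x) log(p(x)/q(x))

Computing term by term:
  x=0: 3/7 × log_e[(3/7)/(1/2)] = 3/7 × -0.1542 = -0.0661
  x=1: 4/7 × log_e[(4/7)/(1/2)] = 4/7 × 0.1335 = 0.0763

D_KL(P||Q) = 0.0102 nats

Note: KL divergence is always non-negative and equals 0 iff P = Q.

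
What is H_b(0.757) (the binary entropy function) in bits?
0.8000 bits

The binary entropy function is:
H(p) = -p log(p) - (1-p) log(1-p)

H(0.757) = -0.757 × log_2(0.757) - 0.243 × log_2(0.243)
H(0.757) = 0.8000 bits

Note: Binary entropy is maximized at p=0.5 (H=1 bit) and minimized at p=0 or p=1 (H=0).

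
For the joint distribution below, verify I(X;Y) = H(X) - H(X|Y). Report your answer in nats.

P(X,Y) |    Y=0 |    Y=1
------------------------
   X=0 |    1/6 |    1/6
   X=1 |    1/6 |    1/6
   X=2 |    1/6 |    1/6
I(X;Y) = 0.0000 nats

Mutual information has multiple equivalent forms:
- I(X;Y) = H(X) - H(X|Y)
- I(X;Y) = H(Y) - H(Y|X)
- I(X;Y) = H(X) + H(Y) - H(X,Y)

Computing all quantities:
H(X) = 1.0986, H(Y) = 0.6931, H(X,Y) = 1.7918
H(X|Y) = 1.0986, H(Y|X) = 0.6931

Verification:
H(X) - H(X|Y) = 1.0986 - 1.0986 = 0.0000
H(Y) - H(Y|X) = 0.6931 - 0.6931 = 0.0000
H(X) + H(Y) - H(X,Y) = 1.0986 + 0.6931 - 1.7918 = 0.0000

All forms give I(X;Y) = 0.0000 nats. ✓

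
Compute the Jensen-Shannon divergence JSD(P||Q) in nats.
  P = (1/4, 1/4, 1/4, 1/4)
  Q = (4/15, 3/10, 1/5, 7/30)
0.0028 nats

Jensen-Shannon divergence is:
JSD(P||Q) = 0.5 × D_KL(P||M) + 0.5 × D_KL(Q||M)
where M = 0.5 × (P + Q) is the mixture distribution.

M = 0.5 × (1/4, 1/4, 1/4, 1/4) + 0.5 × (4/15, 3/10, 1/5, 7/30) = (0.258333, 11/40, 9/40, 0.241667)

D_KL(P||M) = 0.0028 nats
D_KL(Q||M) = 0.0028 nats

JSD(P||Q) = 0.5 × 0.0028 + 0.5 × 0.0028 = 0.0028 nats

Unlike KL divergence, JSD is symmetric and bounded: 0 ≤ JSD ≤ log(2).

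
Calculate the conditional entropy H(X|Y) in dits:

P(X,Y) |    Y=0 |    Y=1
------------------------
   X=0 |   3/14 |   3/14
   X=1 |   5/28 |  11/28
0.2887 dits

Using the chain rule: H(X|Y) = H(X,Y) - H(Y)

First, compute H(X,Y) = 0.5797 dits

Marginal P(Y) = (11/28, 17/28)
H(Y) = 0.2910 dits

H(X|Y) = H(X,Y) - H(Y) = 0.5797 - 0.2910 = 0.2887 dits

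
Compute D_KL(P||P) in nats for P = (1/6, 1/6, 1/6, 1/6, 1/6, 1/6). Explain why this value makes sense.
0.0000 nats

KL divergence satisfies the Gibbs inequality: D_KL(P||Q) ≥ 0 for all distributions P, Q.

D_KL(P||Q) = Σ p(x) log(p(x)/q(x))
Each term is p(x) × log_e(p(x)/p(x)) = p(x) × log_e(1) = 0, so the sum is 0.
D_KL(P||Q) = 0.0000 nats

When P = Q, the KL divergence is exactly 0, as there is no 'divergence' between identical distributions.

This non-negativity is a fundamental property: relative entropy cannot be negative because it measures how different Q is from P.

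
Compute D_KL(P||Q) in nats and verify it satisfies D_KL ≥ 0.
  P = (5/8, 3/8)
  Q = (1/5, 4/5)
0.4280 nats

KL divergence satisfies the Gibbs inequality: D_KL(P||Q) ≥ 0 for all distributions P, Q.

D_KL(P||Q) = Σ p(x) log(p(x)/q(x))
Term by term:
  x=0: 5/8 × log_e[(5/8)/(1/5)] = 0.7121
  x=1: 3/8 × log_e[(3/8)/(4/5)] = -0.2841
D_KL(P||Q) = 0.4280 nats

D_KL(P||Q) = 0.4280 ≥ 0 ✓

This non-negativity is a fundamental property: relative entropy cannot be negative because it measures how different Q is from P.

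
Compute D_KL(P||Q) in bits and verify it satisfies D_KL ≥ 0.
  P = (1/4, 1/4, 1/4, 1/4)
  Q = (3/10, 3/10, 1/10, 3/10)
0.1332 bits

KL divergence satisfies the Gibbs inequality: D_KL(P||Q) ≥ 0 for all distributions P, Q.

D_KL(P||Q) = Σ p(x) log(p(x)/q(x))
Term by term:
  x=0: 1/4 × log_2[(1/4)/(3/10)] = -0.0658
  x=1: 1/4 × log_2[(1/4)/(3/10)] = -0.0658
  x=2: 1/4 × log_2[(1/4)/(1/10)] = 0.3305
  x=3: 1/4 × log_2[(1/4)/(3/10)] = -0.0658
D_KL(P||Q) = 0.1332 bits

D_KL(P||Q) = 0.1332 ≥ 0 ✓

This non-negativity is a fundamental property: relative entropy cannot be negative because it measures how different Q is from P.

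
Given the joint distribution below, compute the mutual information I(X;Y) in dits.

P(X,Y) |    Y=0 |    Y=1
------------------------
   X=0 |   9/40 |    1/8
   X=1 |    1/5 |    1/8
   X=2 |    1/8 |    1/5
0.0117 dits

Mutual information: I(X;Y) = H(X) + H(Y) - H(X,Y)

Marginals:
P(X) = (7/20, 13/40, 13/40), H(X) = 0.4769 dits
P(Y) = (11/20, 9/20), H(Y) = 0.2989 dits

Joint entropy: H(X,Y) = 0.7640 dits

I(X;Y) = 0.4769 + 0.2989 - 0.7640 = 0.0117 dits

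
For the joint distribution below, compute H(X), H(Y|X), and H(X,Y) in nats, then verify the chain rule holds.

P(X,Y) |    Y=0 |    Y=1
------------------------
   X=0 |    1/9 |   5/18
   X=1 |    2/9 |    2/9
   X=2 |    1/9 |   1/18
H(X,Y) = 1.6731, H(X) = 1.0263, H(Y|X) = 0.6468 (all in nats)

Chain rule: H(X,Y) = H(X) + H(Y|X)

Left side — joint entropy directly:
H(X,Y) = -Σ p(x,y) log p(x,y) = 1.6731 nats

Right side — compute H(Y|X) from the conditional distributions:
P(X) = (7/18, 4/9, 1/6), so H(X) = 1.0263 nats
H(Y|X) = Σ_x P(X=x) · H(Y|X=x):
  P(Y|X=0) = (2/7, 5/7), H(Y|X=0) = 0.5983, weight P(X=0) = 7/18
  P(Y|X=1) = (1/2, 1/2), H(Y|X=1) = 0.6931, weight P(X=1) = 4/9
  P(Y|X=2) = (2/3, 1/3), H(Y|X=2) = 0.6365, weight P(X=2) = 1/6
H(Y|X) = 0.6468 nats

H(X) + H(Y|X) = 1.0263 + 0.6468 = 1.6731 nats

Both sides equal 1.6731 nats. ✓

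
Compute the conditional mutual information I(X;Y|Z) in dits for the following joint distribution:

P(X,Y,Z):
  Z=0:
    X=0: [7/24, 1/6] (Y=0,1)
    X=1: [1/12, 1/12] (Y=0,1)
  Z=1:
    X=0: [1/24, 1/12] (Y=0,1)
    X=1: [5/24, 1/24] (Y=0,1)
0.0222 dits

Conditional mutual information: I(X;Y|Z) = H(X|Z) + H(Y|Z) - H(X,Y|Z)

H(Z) = 0.2873
H(X,Z) = 0.5484 → H(X|Z) = 0.2611
H(Y,Z) = 0.5737 → H(Y|Z) = 0.2863
H(X,Y,Z) = 0.8125 → H(X,Y|Z) = 0.5252

I(X;Y|Z) = 0.2611 + 0.2863 - 0.5252 = 0.0222 dits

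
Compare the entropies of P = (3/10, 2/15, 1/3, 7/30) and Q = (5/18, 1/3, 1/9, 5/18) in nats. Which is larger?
P

Computing entropies in nats:
H(P) = 1.3356
H(Q) = 1.3220

Distribution P has higher entropy.

Intuition: The distribution closer to uniform (more spread out) has higher entropy.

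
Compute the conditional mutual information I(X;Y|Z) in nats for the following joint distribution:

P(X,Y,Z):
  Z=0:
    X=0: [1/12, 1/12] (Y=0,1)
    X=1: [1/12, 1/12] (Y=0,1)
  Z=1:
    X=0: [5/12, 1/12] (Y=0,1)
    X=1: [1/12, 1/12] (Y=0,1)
0.0341 nats

Conditional mutual information: I(X;Y|Z) = H(X|Z) + H(Y|Z) - H(X,Y|Z)

H(Z) = 0.6365
H(X,Z) = 1.2425 → H(X|Z) = 0.6059
H(Y,Z) = 1.2425 → H(Y|Z) = 0.6059
H(X,Y,Z) = 1.8143 → H(X,Y|Z) = 1.1778

I(X;Y|Z) = 0.6059 + 0.6059 - 1.1778 = 0.0341 nats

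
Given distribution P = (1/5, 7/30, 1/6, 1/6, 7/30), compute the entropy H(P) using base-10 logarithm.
0.6941 dits

Shannon entropy is H(X) = -Σ p(x) log p(x).

For P = (1/5, 7/30, 1/6, 1/6, 7/30):
H = -1/5 × log_10(1/5) -7/30 × log_10(7/30) -1/6 × log_10(1/6) -1/6 × log_10(1/6) -7/30 × log_10(7/30)
H = 0.6941 dits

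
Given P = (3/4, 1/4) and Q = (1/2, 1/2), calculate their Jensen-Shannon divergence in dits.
0.0147 dits

Jensen-Shannon divergence is:
JSD(P||Q) = 0.5 × D_KL(P||M) + 0.5 × D_KL(Q||M)
where M = 0.5 × (P + Q) is the mixture distribution.

M = 0.5 × (3/4, 1/4) + 0.5 × (1/2, 1/2) = (5/8, 3/8)

D_KL(P||M) = 0.0154 dits
D_KL(Q||M) = 0.0140 dits

JSD(P||Q) = 0.5 × 0.0154 + 0.5 × 0.0140 = 0.0147 dits

Unlike KL divergence, JSD is symmetric and bounded: 0 ≤ JSD ≤ log(2).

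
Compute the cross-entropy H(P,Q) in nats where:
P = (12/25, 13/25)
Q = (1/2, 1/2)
0.6931 nats

Cross-entropy: H(P,Q) = -Σ p(x) log q(x)

Alternatively: H(P,Q) = H(P) + D_KL(P||Q)
H(P) = 0.6923 nats
D_KL(P||Q) = 0.0008 nats

H(P,Q) = 0.6923 + 0.0008 = 0.6931 nats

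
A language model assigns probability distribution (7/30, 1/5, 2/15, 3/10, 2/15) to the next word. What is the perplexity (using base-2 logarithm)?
4.7586

Perplexity is 2^H (or exp(H) for natural log).

First, H = -Σ p log p = 2.2505 bits
Perplexity = 2^2.2505 = 4.7586

Interpretation: The model's uncertainty is equivalent to choosing uniformly among 4.8 options.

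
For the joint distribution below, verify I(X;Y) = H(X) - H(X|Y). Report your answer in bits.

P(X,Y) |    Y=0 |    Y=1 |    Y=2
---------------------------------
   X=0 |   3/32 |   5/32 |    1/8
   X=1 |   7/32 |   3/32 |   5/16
I(X;Y) = 0.0628 bits

Mutual information has multiple equivalent forms:
- I(X;Y) = H(X) - H(X|Y)
- I(X;Y) = H(Y) - H(Y|X)
- I(X;Y) = H(X) + H(Y) - H(X,Y)

Computing all quantities:
H(X) = 0.9544, H(Y) = 1.5462, H(X,Y) = 2.4378
H(X|Y) = 0.8916, H(Y|X) = 1.4834

Verification:
H(X) - H(X|Y) = 0.9544 - 0.8916 = 0.0628
H(Y) - H(Y|X) = 1.5462 - 1.4834 = 0.0628
H(X) + H(Y) - H(X,Y) = 0.9544 + 1.5462 - 2.4378 = 0.0628

All forms give I(X;Y) = 0.0628 bits. ✓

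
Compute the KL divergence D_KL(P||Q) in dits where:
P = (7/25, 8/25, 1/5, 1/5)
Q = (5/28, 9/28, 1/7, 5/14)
0.0329 dits

KL divergence: D_KL(P||Q) = Σ p(x) log(p(x)/q(x))

Computing term by term:
  x=0: 7/25 × log_10[(7/25)/(5/28)] = 7/25 × 0.1953 = 0.0547
  x=1: 8/25 × log_10[(8/25)/(9/28)] = 8/25 × -0.0019 = -0.0006
  x=2: 1/5 × log_10[(1/5)/(1/7)] = 1/5 × 0.1461 = 0.0292
  x=3: 1/5 × log_10[(1/5)/(5/14)] = 1/5 × -0.2518 = -0.0504

D_KL(P||Q) = 0.0329 dits

Note: KL divergence is always non-negative and equals 0 iff P = Q.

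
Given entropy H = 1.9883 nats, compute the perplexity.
7.3031

Perplexity is e^H (or exp(H) for natural log).

H = 1.9883 nats
Perplexity = e^1.9883 = 7.3031

Interpretation: The model's uncertainty is equivalent to choosing uniformly among 7.3 options.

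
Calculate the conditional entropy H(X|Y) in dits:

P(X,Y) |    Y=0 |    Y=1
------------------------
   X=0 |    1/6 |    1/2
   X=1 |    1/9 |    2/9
0.2748 dits

Using the chain rule: H(X|Y) = H(X,Y) - H(Y)

First, compute H(X,Y) = 0.5314 dits

Marginal P(Y) = (5/18, 13/18)
H(Y) = 0.2566 dits

H(X|Y) = H(X,Y) - H(Y) = 0.5314 - 0.2566 = 0.2748 dits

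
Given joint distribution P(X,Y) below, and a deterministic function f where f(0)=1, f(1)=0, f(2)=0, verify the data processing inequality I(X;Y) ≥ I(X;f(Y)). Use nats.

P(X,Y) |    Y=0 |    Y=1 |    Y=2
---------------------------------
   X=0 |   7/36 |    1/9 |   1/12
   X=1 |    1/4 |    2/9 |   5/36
I(X;Y) = 0.0045, I(X;f(Y)) = 0.0040, inequality holds: 0.0045 ≥ 0.0040

Data Processing Inequality: For any Markov chain X → Y → Z, we have I(X;Y) ≥ I(X;Z).

Here Z = f(Y) is a deterministic function of Y, forming X → Y → Z.

Original I(X;Y) = 0.0045 nats

After applying f:
P(X,Z) where Z=f(Y):
- P(X,Z=0) = P(X,Y=1) + P(X,Y=2)
- P(X,Z=1) = P(X,Y=0)

I(X;Z) = I(X;f(Y)) = 0.0040 nats

Verification: 0.0045 ≥ 0.0040 ✓

Information cannot be created by processing; the function f can only lose information about X.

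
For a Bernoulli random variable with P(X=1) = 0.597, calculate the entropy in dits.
0.2928 dits

The binary entropy function is:
H(p) = -p log(p) - (1-p) log(1-p)

H(0.597) = -0.597 × log_10(0.597) - 0.403 × log_10(0.403)
H(0.597) = 0.2928 dits

Note: Binary entropy is maximized at p=0.5 (H=1 bit) and minimized at p=0 or p=1 (H=0).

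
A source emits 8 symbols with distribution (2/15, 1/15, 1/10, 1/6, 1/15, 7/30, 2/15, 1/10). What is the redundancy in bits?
0.1188 bits

Redundancy measures how far a source is from maximum entropy:
R = H_max - H(X)

Maximum entropy for 8 symbols: H_max = log_2(8) = 3.0000 bits
Actual entropy: H(X) = 2.8812 bits
Redundancy: R = 3.0000 - 2.8812 = 0.1188 bits

This redundancy represents potential for compression: the source could be compressed by 0.1188 bits per symbol.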